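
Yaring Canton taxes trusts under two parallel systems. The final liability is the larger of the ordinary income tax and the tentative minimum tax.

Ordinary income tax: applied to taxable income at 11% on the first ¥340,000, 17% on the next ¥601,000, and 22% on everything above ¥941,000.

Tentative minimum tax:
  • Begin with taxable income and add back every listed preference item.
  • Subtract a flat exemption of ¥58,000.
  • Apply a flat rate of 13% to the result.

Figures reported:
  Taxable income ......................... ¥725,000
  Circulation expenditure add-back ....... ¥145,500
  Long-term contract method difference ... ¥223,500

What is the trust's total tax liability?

¥134,680

Ordinary income tax:
  ¥340,000 × 11% = ¥37,400
  ¥385,000 × 17% = ¥65,450
  → ¥102,850

Tentative minimum tax:
  Adjusted income: ¥725,000 + ¥145,500 + ¥223,500 = ¥1,094,000
  Less exemption ¥58,000 → base ¥1,036,000
  ¥1,036,000 × 13% = ¥134,680

¥134,680 > ¥102,850, so the tentative minimum tax is the binding amount.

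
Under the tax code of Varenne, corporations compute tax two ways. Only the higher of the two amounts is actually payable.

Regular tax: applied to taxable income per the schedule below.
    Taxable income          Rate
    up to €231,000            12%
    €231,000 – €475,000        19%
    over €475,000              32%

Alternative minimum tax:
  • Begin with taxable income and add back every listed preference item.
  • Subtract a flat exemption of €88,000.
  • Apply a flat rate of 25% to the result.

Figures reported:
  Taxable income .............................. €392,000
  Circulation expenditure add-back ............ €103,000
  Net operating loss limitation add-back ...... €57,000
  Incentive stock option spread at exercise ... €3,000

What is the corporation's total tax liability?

€116,750

Alternative minimum tax:
  Adjusted income: €392,000 + €103,000 + €57,000 + €3,000 = €555,000
  Less exemption €88,000 → base €467,000
  €467,000 × 25% = €116,750

Regular tax:
  €231,000 × 12% = €27,720
  €161,000 × 19% = €30,590
  → €58,310

€116,750 > €58,310, so the alternative minimum tax is the binding amount.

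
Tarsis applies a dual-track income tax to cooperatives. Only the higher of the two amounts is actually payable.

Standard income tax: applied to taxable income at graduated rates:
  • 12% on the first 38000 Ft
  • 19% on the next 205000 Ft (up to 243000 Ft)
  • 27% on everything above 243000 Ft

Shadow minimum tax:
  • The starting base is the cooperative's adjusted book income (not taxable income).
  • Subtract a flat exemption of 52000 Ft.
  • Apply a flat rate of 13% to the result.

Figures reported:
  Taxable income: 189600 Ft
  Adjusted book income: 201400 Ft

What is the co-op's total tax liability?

33364 Ft

Shadow minimum tax:
  Base (adjusted book income): 201400 Ft
  Less exemption 52000 Ft → base 149400 Ft
  149400 Ft × 13% = 19422 Ft

Standard income tax:
  38000 Ft × 12% = 4560 Ft
  151600 Ft × 19% = 28804 Ft
  → 33364 Ft

33364 Ft > 19422 Ft, so the standard income tax governs.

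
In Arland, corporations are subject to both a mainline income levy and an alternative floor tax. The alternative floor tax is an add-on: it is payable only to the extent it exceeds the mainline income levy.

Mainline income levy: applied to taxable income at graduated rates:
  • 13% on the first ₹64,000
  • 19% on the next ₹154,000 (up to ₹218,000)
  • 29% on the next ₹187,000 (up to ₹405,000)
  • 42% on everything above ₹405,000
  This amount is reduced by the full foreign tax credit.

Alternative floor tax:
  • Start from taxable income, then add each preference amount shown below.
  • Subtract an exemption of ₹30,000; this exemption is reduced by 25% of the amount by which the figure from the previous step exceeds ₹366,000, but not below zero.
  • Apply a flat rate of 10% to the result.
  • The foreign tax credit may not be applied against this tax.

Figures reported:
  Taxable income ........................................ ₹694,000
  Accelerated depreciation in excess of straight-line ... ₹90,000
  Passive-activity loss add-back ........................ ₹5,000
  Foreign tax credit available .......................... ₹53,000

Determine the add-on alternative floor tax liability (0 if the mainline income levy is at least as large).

Mainline income levy:
  ₹64,000 × 13% = ₹8,320
  ₹154,000 × 19% = ₹29,260
  ₹187,000 × 29% = ₹54,230
  ₹289,000 × 42% = ₹121,380
  → ₹213,190
  Less foreign tax credit ₹53,000 → ₹160,190

Alternative floor tax:
  Adjusted income: ₹694,000 + ₹90,000 + ₹5,000 = ₹789,000
  Exemption: 25% × (₹789,000 − ₹366,000) = ₹105,750 ≥ ₹30,000, so the exemption is fully phased out
  Base: ₹789,000 − ₹0 = ₹789,000
  ₹789,000 × 10% = ₹78,900

₹78,900 ≤ ₹160,190, so no add-on is due.

₹0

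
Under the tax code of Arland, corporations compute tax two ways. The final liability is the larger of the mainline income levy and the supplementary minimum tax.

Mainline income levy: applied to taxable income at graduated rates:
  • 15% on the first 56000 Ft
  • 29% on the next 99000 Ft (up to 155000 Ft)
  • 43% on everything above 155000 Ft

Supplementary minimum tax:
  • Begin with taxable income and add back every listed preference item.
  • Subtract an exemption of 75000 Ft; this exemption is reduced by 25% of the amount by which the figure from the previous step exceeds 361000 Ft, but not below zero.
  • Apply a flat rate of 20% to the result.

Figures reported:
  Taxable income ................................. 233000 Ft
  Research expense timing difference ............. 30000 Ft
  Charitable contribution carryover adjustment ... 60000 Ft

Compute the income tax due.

70650 Ft

Mainline income levy:
  56000 Ft × 15% = 8400 Ft
  99000 Ft × 29% = 28710 Ft
  78000 Ft × 43% = 33540 Ft
  → 70650 Ft

Supplementary minimum tax:
  Adjusted income: 233000 Ft + 30000 Ft + 60000 Ft = 323000 Ft
  Exemption: 323000 Ft ≤ 361000 Ft, so full 75000 Ft applies
  Base: 323000 Ft − 75000 Ft = 248000 Ft
  248000 Ft × 20% = 49600 Ft

70650 Ft > 49600 Ft, so the mainline income levy governs.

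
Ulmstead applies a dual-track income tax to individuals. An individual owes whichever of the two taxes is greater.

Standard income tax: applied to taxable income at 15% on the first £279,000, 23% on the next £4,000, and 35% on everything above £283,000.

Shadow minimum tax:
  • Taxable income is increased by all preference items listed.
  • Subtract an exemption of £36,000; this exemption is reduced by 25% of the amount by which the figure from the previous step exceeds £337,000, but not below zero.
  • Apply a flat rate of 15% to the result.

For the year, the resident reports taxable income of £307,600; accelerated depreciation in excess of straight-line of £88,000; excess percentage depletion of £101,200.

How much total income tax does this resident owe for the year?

£74,520

Shadow minimum tax:
  Adjusted income: £307,600 + £88,000 + £101,200 = £496,800
  Exemption: 25% × (£496,800 − £337,000) = £39,950 ≥ £36,000, so the exemption is fully phased out
  Base: £496,800 − £0 = £496,800
  £496,800 × 15% = £74,520

Standard income tax:
  £279,000 × 15% = £41,850
  £4,000 × 23% = £920
  £24,600 × 35% = £8,610
  → £51,380

£74,520 > £51,380, so the shadow minimum tax is the binding amount.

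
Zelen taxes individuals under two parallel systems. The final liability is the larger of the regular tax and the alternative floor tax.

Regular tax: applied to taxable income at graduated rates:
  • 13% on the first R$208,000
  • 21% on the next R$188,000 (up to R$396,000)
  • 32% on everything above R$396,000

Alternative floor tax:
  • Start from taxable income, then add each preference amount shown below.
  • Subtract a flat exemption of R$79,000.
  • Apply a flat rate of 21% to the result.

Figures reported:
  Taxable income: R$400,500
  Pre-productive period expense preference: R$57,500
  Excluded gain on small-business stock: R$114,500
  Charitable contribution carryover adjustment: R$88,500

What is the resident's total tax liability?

R$122,220

Alternative floor tax:
  Adjusted income: R$400,500 + R$57,500 + R$114,500 + R$88,500 = R$661,000
  Less exemption R$79,000 → base R$582,000
  R$582,000 × 21% = R$122,220

Regular tax:
  R$208,000 × 13% = R$27,040
  R$188,000 × 21% = R$39,480
  R$4,500 × 32% = R$1,440
  → R$67,960

R$122,220 > R$67,960, so the alternative floor tax is the binding amount.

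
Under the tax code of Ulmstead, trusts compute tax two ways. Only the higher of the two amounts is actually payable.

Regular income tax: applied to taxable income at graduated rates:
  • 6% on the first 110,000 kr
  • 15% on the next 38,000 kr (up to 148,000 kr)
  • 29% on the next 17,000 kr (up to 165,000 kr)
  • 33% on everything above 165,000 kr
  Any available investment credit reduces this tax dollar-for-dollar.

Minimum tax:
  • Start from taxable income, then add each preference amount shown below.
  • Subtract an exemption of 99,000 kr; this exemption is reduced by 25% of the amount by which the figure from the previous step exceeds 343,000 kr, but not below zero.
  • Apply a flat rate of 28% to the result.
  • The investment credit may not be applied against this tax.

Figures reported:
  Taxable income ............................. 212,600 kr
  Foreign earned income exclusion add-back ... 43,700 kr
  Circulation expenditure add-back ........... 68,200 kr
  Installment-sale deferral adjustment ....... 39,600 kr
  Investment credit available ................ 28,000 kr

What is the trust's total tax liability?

75,705 kr

Regular income tax:
  110,000 kr × 6% = 6,600 kr
  38,000 kr × 15% = 5,700 kr
  17,000 kr × 29% = 4,930 kr
  47,600 kr × 33% = 15,708 kr
  → 32,938 kr
  Less investment credit 28,000 kr → 4,938 kr

Minimum tax:
  Adjusted income: 212,600 kr + 43,700 kr + 68,200 kr + 39,600 kr = 364,100 kr
  Exemption: 99,000 kr − 25% × (364,100 kr − 343,000 kr) = 99,000 kr − 5,275 kr = 93,725 kr
  Base: 364,100 kr − 93,725 kr = 270,375 kr
  270,375 kr × 28% = 75,705 kr

75,705 kr > 4,938 kr, so the minimum tax is the binding amount.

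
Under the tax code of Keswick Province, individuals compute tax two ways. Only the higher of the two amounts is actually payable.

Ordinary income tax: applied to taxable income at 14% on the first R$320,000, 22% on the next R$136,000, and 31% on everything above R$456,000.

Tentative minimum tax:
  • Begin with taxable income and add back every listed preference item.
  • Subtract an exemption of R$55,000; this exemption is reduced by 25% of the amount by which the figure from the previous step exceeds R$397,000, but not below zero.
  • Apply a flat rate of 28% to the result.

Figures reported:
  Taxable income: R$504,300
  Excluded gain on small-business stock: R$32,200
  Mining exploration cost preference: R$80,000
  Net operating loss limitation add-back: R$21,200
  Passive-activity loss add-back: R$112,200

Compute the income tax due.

R$209,972

Ordinary income tax:
  R$320,000 × 14% = R$44,800
  R$136,000 × 22% = R$29,920
  R$48,300 × 31% = R$14,973
  → R$89,693

Tentative minimum tax:
  Adjusted income: R$504,300 + R$32,200 + R$80,000 + R$21,200 + R$112,200 = R$749,900
  Exemption: 25% × (R$749,900 − R$397,000) = R$88,225 ≥ R$55,000, so the exemption is fully phased out
  Base: R$749,900 − R$0 = R$749,900
  R$749,900 × 28% = R$209,972

R$209,972 > R$89,693, so the tentative minimum tax is the binding amount.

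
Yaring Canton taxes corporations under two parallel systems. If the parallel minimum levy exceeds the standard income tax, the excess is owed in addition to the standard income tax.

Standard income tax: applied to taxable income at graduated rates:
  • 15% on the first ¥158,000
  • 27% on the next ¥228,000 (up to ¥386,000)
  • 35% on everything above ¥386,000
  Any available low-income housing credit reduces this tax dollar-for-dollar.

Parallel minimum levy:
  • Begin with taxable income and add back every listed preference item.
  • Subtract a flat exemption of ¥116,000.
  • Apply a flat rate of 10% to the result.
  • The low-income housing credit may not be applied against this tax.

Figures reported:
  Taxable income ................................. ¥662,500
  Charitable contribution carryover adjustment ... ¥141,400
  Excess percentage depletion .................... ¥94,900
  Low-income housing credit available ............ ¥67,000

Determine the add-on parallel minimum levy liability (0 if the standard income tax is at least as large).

Parallel minimum levy:
  Adjusted income: ¥662,500 + ¥141,400 + ¥94,900 = ¥898,800
  Less exemption ¥116,000 → base ¥782,800
  ¥782,800 × 10% = ¥78,280

Standard income tax:
  ¥158,000 × 15% = ¥23,700
  ¥228,000 × 27% = ¥61,560
  ¥276,500 × 35% = ¥96,775
  → ¥182,035
  Less low-income housing credit ¥67,000 → ¥115,035

¥78,280 ≤ ¥115,035, so no add-on is due.

¥0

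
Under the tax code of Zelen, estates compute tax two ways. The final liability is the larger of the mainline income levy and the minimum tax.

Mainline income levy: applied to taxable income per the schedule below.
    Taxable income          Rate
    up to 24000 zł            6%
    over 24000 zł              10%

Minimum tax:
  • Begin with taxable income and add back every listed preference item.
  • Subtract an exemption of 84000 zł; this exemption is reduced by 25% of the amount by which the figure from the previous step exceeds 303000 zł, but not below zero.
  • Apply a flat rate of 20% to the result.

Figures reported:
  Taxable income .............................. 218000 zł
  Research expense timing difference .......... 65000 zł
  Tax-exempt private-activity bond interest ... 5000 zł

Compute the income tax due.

Minimum tax:
  Adjusted income: 218000 zł + 65000 zł + 5000 zł = 288000 zł
  Exemption: 288000 zł ≤ 303000 zł, so full 84000 zł applies
  Base: 288000 zł − 84000 zł = 204000 zł
  204000 zł × 20% = 40800 zł

Mainline income levy:
  24000 zł × 6% = 1440 zł
  194000 zł × 10% = 19400 zł
  → 20840 zł

40800 zł > 20840 zł, so the minimum tax is the binding amount.

40800 zł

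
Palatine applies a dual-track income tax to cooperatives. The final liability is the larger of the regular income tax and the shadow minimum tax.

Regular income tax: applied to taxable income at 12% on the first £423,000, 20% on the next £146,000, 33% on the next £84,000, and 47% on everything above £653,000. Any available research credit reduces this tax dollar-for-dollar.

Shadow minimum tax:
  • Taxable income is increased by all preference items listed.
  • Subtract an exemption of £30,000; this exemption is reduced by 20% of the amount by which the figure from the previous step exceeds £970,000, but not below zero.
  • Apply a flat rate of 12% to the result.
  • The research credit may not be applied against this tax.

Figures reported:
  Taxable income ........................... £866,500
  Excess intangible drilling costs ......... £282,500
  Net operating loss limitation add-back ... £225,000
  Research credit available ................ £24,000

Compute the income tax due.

Regular income tax:
  £423,000 × 12% = £50,760
  £146,000 × 20% = £29,200
  £84,000 × 33% = £27,720
  £213,500 × 47% = £100,345
  → £208,025
  Less research credit £24,000 → £184,025

Shadow minimum tax:
  Adjusted income: £866,500 + £282,500 + £225,000 = £1,374,000
  Exemption: 20% × (£1,374,000 − £970,000) = £80,800 ≥ £30,000, so the exemption is fully phased out
  Base: £1,374,000 − £0 = £1,374,000
  £1,374,000 × 12% = £164,880

£184,025 > £164,880, so the regular income tax governs.

£184,025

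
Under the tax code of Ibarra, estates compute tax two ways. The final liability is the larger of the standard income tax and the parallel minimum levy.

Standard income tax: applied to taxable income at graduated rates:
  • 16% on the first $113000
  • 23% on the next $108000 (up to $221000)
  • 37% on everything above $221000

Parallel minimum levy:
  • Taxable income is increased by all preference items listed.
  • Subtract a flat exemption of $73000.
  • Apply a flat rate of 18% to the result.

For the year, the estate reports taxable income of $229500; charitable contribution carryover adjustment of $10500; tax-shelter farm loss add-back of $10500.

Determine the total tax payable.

Standard income tax:
  $113000 × 16% = $18080
  $108000 × 23% = $24840
  $8500 × 37% = $3145
  → $46065

Parallel minimum levy:
  Adjusted income: $229500 + $10500 + $10500 = $250500
  Less exemption $73000 → base $177500
  $177500 × 18% = $31950

$46065 > $31950, so the standard income tax governs.

$46065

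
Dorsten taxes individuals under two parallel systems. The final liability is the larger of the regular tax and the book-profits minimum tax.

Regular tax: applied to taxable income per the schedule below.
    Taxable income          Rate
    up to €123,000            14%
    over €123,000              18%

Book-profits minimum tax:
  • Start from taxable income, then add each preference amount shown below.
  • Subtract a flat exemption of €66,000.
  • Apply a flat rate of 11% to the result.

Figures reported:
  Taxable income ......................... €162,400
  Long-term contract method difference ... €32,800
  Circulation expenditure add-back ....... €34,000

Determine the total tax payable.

€24,312

Regular tax:
  €123,000 × 14% = €17,220
  €39,400 × 18% = €7,092
  → €24,312

Book-profits minimum tax:
  Adjusted income: €162,400 + €32,800 + €34,000 = €229,200
  Less exemption €66,000 → base €163,200
  €163,200 × 11% = €17,952

€24,312 > €17,952, so the regular tax governs.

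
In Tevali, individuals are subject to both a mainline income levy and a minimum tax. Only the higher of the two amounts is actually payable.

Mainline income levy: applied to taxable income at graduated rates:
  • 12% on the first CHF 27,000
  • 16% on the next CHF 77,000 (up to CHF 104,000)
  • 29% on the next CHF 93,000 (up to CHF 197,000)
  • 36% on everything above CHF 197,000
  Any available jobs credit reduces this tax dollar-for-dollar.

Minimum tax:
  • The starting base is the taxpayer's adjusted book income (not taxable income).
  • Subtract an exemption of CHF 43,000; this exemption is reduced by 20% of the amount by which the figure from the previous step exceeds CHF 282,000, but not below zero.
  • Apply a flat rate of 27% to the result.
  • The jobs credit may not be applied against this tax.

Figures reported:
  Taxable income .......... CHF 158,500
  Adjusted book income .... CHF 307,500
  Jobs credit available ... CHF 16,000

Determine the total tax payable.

CHF 72,792

Minimum tax:
  Base (adjusted book income): CHF 307,500
  Exemption: CHF 43,000 − 20% × (CHF 307,500 − CHF 282,000) = CHF 43,000 − CHF 5,100 = CHF 37,900
  Base: CHF 307,500 − CHF 37,900 = CHF 269,600
  CHF 269,600 × 27% = CHF 72,792

Mainline income levy:
  CHF 27,000 × 12% = CHF 3,240
  CHF 77,000 × 16% = CHF 12,320
  CHF 54,500 × 29% = CHF 15,805
  → CHF 31,365
  Less jobs credit CHF 16,000 → CHF 15,365

CHF 72,792 > CHF 15,365, so the minimum tax is the binding amount.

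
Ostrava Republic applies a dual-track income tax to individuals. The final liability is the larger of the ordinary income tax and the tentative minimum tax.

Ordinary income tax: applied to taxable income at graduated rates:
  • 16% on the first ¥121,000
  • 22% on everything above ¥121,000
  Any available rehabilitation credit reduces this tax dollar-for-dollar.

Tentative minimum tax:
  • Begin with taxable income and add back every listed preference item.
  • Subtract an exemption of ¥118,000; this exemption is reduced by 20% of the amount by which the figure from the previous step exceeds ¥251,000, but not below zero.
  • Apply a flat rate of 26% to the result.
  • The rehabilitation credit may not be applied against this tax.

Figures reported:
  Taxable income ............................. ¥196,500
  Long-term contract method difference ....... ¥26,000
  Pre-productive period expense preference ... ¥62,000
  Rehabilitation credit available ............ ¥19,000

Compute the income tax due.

Tentative minimum tax:
  Adjusted income: ¥196,500 + ¥26,000 + ¥62,000 = ¥284,500
  Exemption: ¥118,000 − 20% × (¥284,500 − ¥251,000) = ¥118,000 − ¥6,700 = ¥111,300
  Base: ¥284,500 − ¥111,300 = ¥173,200
  ¥173,200 × 26% = ¥45,032

Ordinary income tax:
  ¥121,000 × 16% = ¥19,360
  ¥75,500 × 22% = ¥16,610
  → ¥35,970
  Less rehabilitation credit ¥19,000 → ¥16,970

¥45,032 > ¥16,970, so the tentative minimum tax is the binding amount.

¥45,032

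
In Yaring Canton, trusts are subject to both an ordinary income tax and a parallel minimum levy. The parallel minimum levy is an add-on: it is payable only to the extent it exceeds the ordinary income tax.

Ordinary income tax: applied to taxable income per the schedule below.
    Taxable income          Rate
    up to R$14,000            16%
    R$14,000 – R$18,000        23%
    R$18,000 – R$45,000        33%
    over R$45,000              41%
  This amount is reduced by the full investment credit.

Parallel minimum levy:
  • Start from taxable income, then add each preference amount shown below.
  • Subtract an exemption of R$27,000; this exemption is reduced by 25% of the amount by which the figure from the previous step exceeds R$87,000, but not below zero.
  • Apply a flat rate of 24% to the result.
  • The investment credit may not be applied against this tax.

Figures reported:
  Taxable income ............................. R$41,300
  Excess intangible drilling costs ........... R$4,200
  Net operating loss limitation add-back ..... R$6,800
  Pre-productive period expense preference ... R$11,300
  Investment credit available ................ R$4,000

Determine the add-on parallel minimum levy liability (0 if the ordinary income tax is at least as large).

R$1,935

Ordinary income tax:
  R$14,000 × 16% = R$2,240
  R$4,000 × 23% = R$920
  R$23,300 × 33% = R$7,689
  → R$10,849
  Less investment credit R$4,000 → R$6,849

Parallel minimum levy:
  Adjusted income: R$41,300 + R$4,200 + R$6,800 + R$11,300 = R$63,600
  Exemption: R$63,600 ≤ R$87,000, so full R$27,000 applies
  Base: R$63,600 − R$27,000 = R$36,600
  R$36,600 × 24% = R$8,784

Excess of parallel minimum levy over ordinary income tax: R$8,784 − R$6,849 = R$1,935.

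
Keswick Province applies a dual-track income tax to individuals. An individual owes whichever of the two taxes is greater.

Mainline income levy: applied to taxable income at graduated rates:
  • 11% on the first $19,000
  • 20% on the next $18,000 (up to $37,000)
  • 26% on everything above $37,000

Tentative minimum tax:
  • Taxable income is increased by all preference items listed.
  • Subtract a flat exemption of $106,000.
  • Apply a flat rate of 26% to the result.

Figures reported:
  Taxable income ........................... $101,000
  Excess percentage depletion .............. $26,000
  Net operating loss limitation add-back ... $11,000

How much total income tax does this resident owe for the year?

Mainline income levy:
  $19,000 × 11% = $2,090
  $18,000 × 20% = $3,600
  $64,000 × 26% = $16,640
  → $22,330

Tentative minimum tax:
  Adjusted income: $101,000 + $26,000 + $11,000 = $138,000
  Less exemption $106,000 → base $32,000
  $32,000 × 26% = $8,320

$22,330 > $8,320, so the mainline income levy governs.

$22,330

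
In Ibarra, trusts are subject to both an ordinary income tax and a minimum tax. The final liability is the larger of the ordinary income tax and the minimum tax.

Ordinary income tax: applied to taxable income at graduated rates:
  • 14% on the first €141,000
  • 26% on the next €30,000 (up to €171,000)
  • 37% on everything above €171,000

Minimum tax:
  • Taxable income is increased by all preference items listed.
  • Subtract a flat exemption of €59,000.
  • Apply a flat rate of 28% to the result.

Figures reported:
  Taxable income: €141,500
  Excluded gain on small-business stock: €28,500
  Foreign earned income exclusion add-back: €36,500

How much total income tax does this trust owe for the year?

€41,300

Minimum tax:
  Adjusted income: €141,500 + €28,500 + €36,500 = €206,500
  Less exemption €59,000 → base €147,500
  €147,500 × 28% = €41,300

Ordinary income tax:
  €141,000 × 14% = €19,740
  €500 × 26% = €130
  → €19,870

€41,300 > €19,870, so the minimum tax is the binding amount.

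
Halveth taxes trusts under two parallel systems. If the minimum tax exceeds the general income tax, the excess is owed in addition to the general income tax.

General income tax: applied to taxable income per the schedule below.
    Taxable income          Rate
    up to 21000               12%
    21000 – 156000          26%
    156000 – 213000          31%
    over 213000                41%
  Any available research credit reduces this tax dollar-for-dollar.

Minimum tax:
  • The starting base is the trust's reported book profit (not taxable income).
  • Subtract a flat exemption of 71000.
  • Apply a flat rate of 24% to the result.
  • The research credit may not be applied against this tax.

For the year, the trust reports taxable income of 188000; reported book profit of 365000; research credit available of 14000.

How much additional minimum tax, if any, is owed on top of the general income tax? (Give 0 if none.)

37020

General income tax:
  21000 × 12% = 2520
  135000 × 26% = 35100
  32000 × 31% = 9920
  → 47540
  Less research credit 14000 → 33540

Minimum tax:
  Base (reported book profit): 365000
  Less exemption 71000 → base 294000
  294000 × 24% = 70560

Excess of minimum tax over general income tax: 70560 − 33540 = 37020.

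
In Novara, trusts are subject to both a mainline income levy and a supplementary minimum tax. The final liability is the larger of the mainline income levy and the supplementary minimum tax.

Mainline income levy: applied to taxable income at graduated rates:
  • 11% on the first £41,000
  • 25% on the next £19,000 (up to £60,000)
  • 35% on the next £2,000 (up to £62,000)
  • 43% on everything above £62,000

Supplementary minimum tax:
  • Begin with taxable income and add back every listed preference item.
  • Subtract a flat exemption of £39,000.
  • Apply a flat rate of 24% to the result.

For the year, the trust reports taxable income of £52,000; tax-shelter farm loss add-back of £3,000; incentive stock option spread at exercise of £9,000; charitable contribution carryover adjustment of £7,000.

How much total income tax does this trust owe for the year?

£7,680

Mainline income levy:
  £41,000 × 11% = £4,510
  £11,000 × 25% = £2,750
  → £7,260

Supplementary minimum tax:
  Adjusted income: £52,000 + £3,000 + £9,000 + £7,000 = £71,000
  Less exemption £39,000 → base £32,000
  £32,000 × 24% = £7,680

£7,680 > £7,260, so the supplementary minimum tax is the binding amount.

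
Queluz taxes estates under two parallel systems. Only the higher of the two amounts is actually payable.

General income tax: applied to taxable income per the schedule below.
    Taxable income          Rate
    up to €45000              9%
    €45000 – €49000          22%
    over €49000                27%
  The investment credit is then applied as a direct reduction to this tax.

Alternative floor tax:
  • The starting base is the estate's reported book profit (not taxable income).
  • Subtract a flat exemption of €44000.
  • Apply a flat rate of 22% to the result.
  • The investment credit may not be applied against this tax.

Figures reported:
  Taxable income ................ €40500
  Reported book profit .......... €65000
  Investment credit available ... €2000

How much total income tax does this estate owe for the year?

€4620

Alternative floor tax:
  Base (reported book profit): €65000
  Less exemption €44000 → base €21000
  €21000 × 22% = €4620

General income tax:
  €40500 × 9% = €3645
  Less investment credit €2000 → €1645

€4620 > €1645, so the alternative floor tax is the binding amount.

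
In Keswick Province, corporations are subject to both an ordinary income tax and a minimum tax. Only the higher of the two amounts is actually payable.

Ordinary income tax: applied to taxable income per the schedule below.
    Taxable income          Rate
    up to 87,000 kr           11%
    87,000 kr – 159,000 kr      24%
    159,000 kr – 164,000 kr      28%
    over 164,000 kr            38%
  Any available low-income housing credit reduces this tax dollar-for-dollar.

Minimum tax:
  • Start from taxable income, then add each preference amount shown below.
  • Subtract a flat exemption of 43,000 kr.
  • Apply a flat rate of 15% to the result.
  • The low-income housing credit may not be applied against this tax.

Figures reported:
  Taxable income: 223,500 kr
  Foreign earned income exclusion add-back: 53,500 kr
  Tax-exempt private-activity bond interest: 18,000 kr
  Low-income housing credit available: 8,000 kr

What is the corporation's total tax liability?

Ordinary income tax:
  87,000 kr × 11% = 9,570 kr
  72,000 kr × 24% = 17,280 kr
  5,000 kr × 28% = 1,400 kr
  59,500 kr × 38% = 22,610 kr
  → 50,860 kr
  Less low-income housing credit 8,000 kr → 42,860 kr

Minimum tax:
  Adjusted income: 223,500 kr + 53,500 kr + 18,000 kr = 295,000 kr
  Less exemption 43,000 kr → base 252,000 kr
  252,000 kr × 15% = 37,800 kr

42,860 kr > 37,800 kr, so the ordinary income tax governs.

42,860 kr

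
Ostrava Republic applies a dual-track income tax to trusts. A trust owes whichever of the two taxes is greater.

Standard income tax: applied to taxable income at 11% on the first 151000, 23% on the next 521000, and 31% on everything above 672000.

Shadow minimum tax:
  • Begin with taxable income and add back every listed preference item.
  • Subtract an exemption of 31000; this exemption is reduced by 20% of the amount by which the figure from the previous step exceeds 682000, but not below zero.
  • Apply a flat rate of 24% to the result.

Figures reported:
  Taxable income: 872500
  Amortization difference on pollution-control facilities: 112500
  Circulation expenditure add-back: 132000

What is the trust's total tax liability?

268080

Shadow minimum tax:
  Adjusted income: 872500 + 112500 + 132000 = 1117000
  Exemption: 20% × (1117000 − 682000) = 87000 ≥ 31000, so the exemption is fully phased out
  Base: 1117000 − 0 = 1117000
  1117000 × 24% = 268080

Standard income tax:
  151000 × 11% = 16610
  521000 × 23% = 119830
  200500 × 31% = 62155
  → 198595

268080 > 198595, so the shadow minimum tax is the binding amount.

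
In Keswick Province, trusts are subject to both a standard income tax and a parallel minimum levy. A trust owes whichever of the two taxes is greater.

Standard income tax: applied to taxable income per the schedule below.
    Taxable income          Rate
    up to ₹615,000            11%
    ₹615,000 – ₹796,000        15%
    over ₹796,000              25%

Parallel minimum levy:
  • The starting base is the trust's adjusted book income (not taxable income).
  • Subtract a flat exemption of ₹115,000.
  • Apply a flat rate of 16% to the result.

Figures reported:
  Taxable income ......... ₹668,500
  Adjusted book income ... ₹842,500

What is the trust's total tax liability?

₹116,400

Parallel minimum levy:
  Base (adjusted book income): ₹842,500
  Less exemption ₹115,000 → base ₹727,500
  ₹727,500 × 16% = ₹116,400

Standard income tax:
  ₹615,000 × 11% = ₹67,650
  ₹53,500 × 15% = ₹8,025
  → ₹75,675

₹116,400 > ₹75,675, so the parallel minimum levy is the binding amount.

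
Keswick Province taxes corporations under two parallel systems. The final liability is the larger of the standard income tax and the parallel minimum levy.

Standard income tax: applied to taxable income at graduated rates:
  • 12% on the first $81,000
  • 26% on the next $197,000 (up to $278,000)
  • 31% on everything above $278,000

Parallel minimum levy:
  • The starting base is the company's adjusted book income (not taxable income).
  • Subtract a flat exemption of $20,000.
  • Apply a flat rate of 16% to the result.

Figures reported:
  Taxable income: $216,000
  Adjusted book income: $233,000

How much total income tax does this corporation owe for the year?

$44,820

Standard income tax:
  $81,000 × 12% = $9,720
  $135,000 × 26% = $35,100
  → $44,820

Parallel minimum levy:
  Base (adjusted book income): $233,000
  Less exemption $20,000 → base $213,000
  $213,000 × 16% = $34,080

$44,820 > $34,080, so the standard income tax governs.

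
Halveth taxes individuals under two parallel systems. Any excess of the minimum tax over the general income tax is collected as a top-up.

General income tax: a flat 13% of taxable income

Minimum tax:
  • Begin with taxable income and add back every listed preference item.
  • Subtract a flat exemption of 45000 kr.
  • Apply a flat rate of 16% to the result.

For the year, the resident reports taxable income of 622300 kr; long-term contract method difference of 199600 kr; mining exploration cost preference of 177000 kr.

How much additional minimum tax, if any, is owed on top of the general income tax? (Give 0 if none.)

Minimum tax:
  Adjusted income: 622300 kr + 199600 kr + 177000 kr = 998900 kr
  Less exemption 45000 kr → base 953900 kr
  953900 kr × 16% = 152624 kr

General income tax:
  622300 kr × 13% = 80899 kr

Excess of minimum tax over general income tax: 152624 kr − 80899 kr = 71725 kr.

71725 kr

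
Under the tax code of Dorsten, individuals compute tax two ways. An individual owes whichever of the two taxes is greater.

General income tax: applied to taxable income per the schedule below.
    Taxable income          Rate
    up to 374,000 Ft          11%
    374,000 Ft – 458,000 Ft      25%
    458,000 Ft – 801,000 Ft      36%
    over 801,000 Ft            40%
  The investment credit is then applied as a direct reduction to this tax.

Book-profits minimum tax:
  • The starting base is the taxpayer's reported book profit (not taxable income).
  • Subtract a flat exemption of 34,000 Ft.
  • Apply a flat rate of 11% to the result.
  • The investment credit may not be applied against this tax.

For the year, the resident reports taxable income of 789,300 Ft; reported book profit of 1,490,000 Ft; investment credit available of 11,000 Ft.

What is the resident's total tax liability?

170,408 Ft

General income tax:
  374,000 Ft × 11% = 41,140 Ft
  84,000 Ft × 25% = 21,000 Ft
  331,300 Ft × 36% = 119,268 Ft
  → 181,408 Ft
  Less investment credit 11,000 Ft → 170,408 Ft

Book-profits minimum tax:
  Base (reported book profit): 1,490,000 Ft
  Less exemption 34,000 Ft → base 1,456,000 Ft
  1,456,000 Ft × 11% = 160,160 Ft

170,408 Ft > 160,160 Ft, so the general income tax governs.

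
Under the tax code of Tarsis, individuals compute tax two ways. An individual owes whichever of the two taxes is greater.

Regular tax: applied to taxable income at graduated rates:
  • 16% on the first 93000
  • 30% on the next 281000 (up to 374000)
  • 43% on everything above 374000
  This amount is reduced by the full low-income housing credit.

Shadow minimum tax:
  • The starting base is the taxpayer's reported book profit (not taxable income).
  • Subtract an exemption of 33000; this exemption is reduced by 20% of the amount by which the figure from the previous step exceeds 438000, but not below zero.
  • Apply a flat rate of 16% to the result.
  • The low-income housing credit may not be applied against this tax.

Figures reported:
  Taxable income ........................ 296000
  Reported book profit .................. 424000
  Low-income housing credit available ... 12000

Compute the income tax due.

63780

Shadow minimum tax:
  Base (reported book profit): 424000
  Exemption: 424000 ≤ 438000, so full 33000 applies
  Base: 424000 − 33000 = 391000
  391000 × 16% = 62560

Regular tax:
  93000 × 16% = 14880
  203000 × 30% = 60900
  → 75780
  Less low-income housing credit 12000 → 63780

63780 > 62560, so the regular tax governs.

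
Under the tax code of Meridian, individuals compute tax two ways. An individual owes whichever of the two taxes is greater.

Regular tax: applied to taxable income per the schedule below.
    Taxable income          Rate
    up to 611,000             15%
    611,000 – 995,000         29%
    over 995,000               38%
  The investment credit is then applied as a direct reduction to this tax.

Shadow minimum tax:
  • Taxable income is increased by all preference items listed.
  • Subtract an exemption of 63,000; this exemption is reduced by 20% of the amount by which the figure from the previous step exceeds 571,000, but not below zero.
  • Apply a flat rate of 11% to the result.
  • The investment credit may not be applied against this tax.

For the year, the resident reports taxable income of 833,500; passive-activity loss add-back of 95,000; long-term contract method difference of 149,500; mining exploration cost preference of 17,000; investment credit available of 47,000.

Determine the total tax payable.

120,450

Shadow minimum tax:
  Adjusted income: 833,500 + 95,000 + 149,500 + 17,000 = 1,095,000
  Exemption: 20% × (1,095,000 − 571,000) = 104,800 ≥ 63,000, so the exemption is fully phased out
  Base: 1,095,000 − 0 = 1,095,000
  1,095,000 × 11% = 120,450

Regular tax:
  611,000 × 15% = 91,650
  222,500 × 29% = 64,525
  → 156,175
  Less investment credit 47,000 → 109,175

120,450 > 109,175, so the shadow minimum tax is the binding amount.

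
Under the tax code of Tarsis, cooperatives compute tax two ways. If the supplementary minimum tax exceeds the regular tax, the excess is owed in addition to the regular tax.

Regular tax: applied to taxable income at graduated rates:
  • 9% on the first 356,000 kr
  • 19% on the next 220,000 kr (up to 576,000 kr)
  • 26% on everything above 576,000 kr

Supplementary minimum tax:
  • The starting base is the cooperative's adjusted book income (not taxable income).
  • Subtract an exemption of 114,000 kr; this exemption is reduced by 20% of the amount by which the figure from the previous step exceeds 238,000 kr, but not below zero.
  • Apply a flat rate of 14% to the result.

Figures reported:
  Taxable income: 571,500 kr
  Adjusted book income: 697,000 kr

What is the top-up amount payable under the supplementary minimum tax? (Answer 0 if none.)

Supplementary minimum tax:
  Base (adjusted book income): 697,000 kr
  Exemption: 114,000 kr − 20% × (697,000 kr − 238,000 kr) = 114,000 kr − 91,800 kr = 22,200 kr
  Base: 697,000 kr − 22,200 kr = 674,800 kr
  674,800 kr × 14% = 94,472 kr

Regular tax:
  356,000 kr × 9% = 32,040 kr
  215,500 kr × 19% = 40,945 kr
  → 72,985 kr

Excess of supplementary minimum tax over regular tax: 94,472 kr − 72,985 kr = 21,487 kr.

21,487 kr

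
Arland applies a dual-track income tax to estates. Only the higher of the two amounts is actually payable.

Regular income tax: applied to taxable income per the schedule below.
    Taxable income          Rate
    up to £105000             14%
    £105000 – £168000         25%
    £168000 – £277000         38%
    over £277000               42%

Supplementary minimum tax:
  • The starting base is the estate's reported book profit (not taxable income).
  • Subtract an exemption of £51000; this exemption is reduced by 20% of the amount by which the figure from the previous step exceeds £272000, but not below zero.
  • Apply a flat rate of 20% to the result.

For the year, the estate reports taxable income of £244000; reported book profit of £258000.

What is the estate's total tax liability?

Regular income tax:
  £105000 × 14% = £14700
  £63000 × 25% = £15750
  £76000 × 38% = £28880
  → £59330

Supplementary minimum tax:
  Base (reported book profit): £258000
  Exemption: £258000 ≤ £272000, so full £51000 applies
  Base: £258000 − £51000 = £207000
  £207000 × 20% = £41400

£59330 > £41400, so the regular income tax governs.

£59330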